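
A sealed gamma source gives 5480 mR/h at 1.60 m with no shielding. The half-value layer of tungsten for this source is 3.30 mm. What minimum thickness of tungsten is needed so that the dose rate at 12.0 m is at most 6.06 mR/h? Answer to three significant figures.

At 12.0 m, distance alone gives 5480 × (1.60/12.0)² = 5480 × 0.01778 = 97.43 mR/h.
Further attenuation needed: 97.43/6.06 = 16.08.
n = log₂(16.08) = 4.007 half-value layers.
Thickness = 4.007 × 3.30 mm = 13.22 mm.

13.2 mm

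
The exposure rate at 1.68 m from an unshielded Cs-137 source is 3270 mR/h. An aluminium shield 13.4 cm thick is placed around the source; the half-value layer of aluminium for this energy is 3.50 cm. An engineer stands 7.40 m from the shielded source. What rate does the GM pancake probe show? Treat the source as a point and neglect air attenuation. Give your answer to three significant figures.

11.9 mR/h

Distance alone: 3270 × (1.68/7.40)² = 3270 × 0.05154 = 168.5 mR/h.
Shield: 13.4/3.50 = 3.829 half-value layers → attenuation 2^(−3.829) = 0.07036.
Combined: 168.5 × 0.07036 = 11.86 mR/h.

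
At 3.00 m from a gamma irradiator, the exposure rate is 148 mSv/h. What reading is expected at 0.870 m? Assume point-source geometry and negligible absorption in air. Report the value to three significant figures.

Intensity scales as (d₁/d₂)², so the rate at 0.870 m is
148 × (3.00/0.870)² = 148 × 11.89 = 1760 mSv/h.

1760 mSv/h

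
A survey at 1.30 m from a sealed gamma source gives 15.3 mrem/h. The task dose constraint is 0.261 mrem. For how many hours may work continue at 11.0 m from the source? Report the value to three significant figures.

Since intensity falls as 1/r², rate at 11.0 m:
(1.30/11.0)² = 0.01397, so 15.3 × 0.01397 = 0.2137 mrem/h.
Stay time = 0.261 mrem ÷ 0.2137 mrem/h = 1.221 h.

1.22 h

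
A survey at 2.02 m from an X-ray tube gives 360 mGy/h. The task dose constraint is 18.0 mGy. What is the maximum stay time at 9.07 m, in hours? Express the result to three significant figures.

1.01 h

Since intensity falls as 1/r², rate at 9.07 m:
360 × (2.02/9.07)² = 360 × 0.04960 = 17.86 mGy/h.
Stay time = 18.0 mGy ÷ 17.86 mGy/h = 1.008 h.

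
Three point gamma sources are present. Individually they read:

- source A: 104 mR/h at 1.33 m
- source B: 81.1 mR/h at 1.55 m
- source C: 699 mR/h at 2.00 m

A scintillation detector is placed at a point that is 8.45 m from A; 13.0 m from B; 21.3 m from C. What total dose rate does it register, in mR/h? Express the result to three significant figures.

9.89 mR/h

By superposition, sum each source's inverse-square contribution:
A: 104 × (1.33/8.45)² = 2.576 mR/h
B: 81.1 × (1.55/13.0)² = 1.153 mR/h
C: 699 × (2.00/21.3)² = 6.163 mR/h
Total = 2.576 + 1.153 + 6.163 = 9.892 mR/h.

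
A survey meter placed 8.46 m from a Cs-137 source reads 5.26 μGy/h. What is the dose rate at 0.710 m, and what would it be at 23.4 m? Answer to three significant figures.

747 μGy/h; 0.688 μGy/h

Intensity scales as (d₁/d₂)², so
At 0.710 m: (8.46/0.710)² = 142.0, so 5.26 × 142.0 = 746.9 μGy/h
At 23.4 m: 746.9 × (0.710/23.4)² = 746.9 × 0.0009206 = 0.6876 μGy/h.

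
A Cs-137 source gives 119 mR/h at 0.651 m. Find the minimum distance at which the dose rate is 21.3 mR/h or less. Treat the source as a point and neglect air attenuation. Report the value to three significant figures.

1.54 m

Using I₁d₁² = I₂d₂², d₂ = d₁·√(I₁/I₂).
I₁/I₂ = 119/21.3 = 5.587, so d₂ = 0.651 × √5.587 = 1.539 m.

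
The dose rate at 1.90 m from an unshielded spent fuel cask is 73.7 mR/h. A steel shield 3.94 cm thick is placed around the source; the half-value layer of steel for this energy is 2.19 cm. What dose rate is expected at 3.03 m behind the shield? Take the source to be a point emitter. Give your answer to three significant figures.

Distance alone: 73.7 × (1.90/3.03)² = 73.7 × 0.3932 = 28.98 mR/h.
Shield: 3.94/2.19 = 1.799 half-value layers → attenuation 2^(−1.799) = 0.2874.
Combined: 28.98 × 0.2874 = 8.329 mR/h.

8.33 mR/h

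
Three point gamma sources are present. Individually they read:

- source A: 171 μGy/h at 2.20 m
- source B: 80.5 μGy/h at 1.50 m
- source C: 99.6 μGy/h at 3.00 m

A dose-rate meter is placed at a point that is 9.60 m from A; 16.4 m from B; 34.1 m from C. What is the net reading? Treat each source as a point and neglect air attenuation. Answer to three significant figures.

10.4 μGy/h

Each source contributes Iᵢ·(dᵢ/rᵢ)²; contributions add.
A: 171 × (2.20/9.60)² = 8.980 μGy/h
B: 80.5 × (1.50/16.4)² = 0.6734 μGy/h
C: 99.6 × (3.00/34.1)² = 0.7709 μGy/h
Total = 8.980 + 0.6734 + 0.7709 = 10.42 μGy/h.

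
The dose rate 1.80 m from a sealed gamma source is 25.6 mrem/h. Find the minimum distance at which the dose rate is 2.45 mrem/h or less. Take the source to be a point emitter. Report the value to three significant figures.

5.82 m

Intensity scales as (d₁/d₂)², so d₂ = d₁·√(I₁/I₂).
I₁/I₂ = 25.6/2.45 = 10.45, so d₂ = 1.80 × √10.45 = 5.819 m.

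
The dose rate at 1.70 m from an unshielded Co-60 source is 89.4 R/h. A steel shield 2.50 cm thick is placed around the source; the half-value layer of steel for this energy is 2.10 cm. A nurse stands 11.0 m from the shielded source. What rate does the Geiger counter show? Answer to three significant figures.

Distance alone: (1.70/11.0)² = 0.02388, so 89.4 × 0.02388 = 2.135 R/h.
Shield: 2.50/2.10 = 1.190 half-value layers → attenuation 2^(−1.190) = 0.4383.
Combined: 2.135 × 0.4383 = 0.9358 R/h.

0.936 R/h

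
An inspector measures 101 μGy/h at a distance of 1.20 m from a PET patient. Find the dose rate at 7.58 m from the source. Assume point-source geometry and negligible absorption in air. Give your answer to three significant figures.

2.53 μGy/h

Intensity scales as (d₁/d₂)², so the rate at 7.58 m is
(1.20/7.58)² = 0.02506, so 101 × 0.02506 = 2.531 μGy/h.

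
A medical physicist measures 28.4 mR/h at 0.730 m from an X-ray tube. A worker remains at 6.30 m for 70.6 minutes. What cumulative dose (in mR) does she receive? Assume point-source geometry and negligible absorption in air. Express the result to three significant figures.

By the inverse-square law, rate at 6.30 m:
28.4 × (0.730/6.30)² = 28.4 × 0.01343 = 0.3814 mR/h.
Dose = rate × time = 0.3814 mR/h × 1.177 h = 0.4489 mR.

0.449 mR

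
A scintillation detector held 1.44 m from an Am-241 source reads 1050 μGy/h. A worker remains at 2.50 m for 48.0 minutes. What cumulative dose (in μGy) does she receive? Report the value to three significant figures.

279 μGy

Applying the 1/r² law, rate at 2.50 m:
(1.44/2.50)² = 0.3318, so 1050 × 0.3318 = 348.4 μGy/h.
Dose = rate × time = 348.4 μGy/h × 0.8000 h = 278.7 μGy.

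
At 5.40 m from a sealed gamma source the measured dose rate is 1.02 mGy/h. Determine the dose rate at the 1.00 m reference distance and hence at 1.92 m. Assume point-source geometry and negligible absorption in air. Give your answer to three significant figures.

Since intensity falls as 1/r²,
At 1.00 m: 1.02 × (5.40/1.00)² = 1.02 × 29.16 = 29.74 mGy/h
At 1.92 m: 29.74 × (1.00/1.92)² = 29.74 × 0.2713 = 8.068 mGy/h.

29.7 mGy/h; 8.07 mGy/h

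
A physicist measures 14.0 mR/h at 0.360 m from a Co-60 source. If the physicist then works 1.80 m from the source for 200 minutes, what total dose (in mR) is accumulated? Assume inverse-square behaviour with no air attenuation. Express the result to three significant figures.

1.87 mR

By the inverse-square law, rate at 1.80 m:
14.0 × (0.360/1.80)² = 14.0 × 0.04000 = 0.5600 mR/h.
Dose = rate × time = 0.5600 mR/h × 3.333 h = 1.866 mR.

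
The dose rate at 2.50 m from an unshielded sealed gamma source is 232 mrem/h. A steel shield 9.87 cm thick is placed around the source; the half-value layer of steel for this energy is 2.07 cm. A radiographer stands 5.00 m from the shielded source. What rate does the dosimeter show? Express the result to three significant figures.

2.13 mrem/h

Distance alone: (2.50/5.00)² = 0.2500, so 232 × 0.2500 = 58.00 mrem/h.
Shield: 9.87/2.07 = 4.768 half-value layers → attenuation 2^(−4.768) = 0.03670.
Combined: 58.00 × 0.03670 = 2.129 mrem/h.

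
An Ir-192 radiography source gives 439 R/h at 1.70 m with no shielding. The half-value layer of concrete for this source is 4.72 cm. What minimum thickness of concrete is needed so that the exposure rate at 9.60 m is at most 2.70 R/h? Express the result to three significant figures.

At 9.60 m, distance alone gives 439 × (1.70/9.60)² = 439 × 0.03136 = 13.77 R/h.
Further attenuation needed: 13.77/2.70 = 5.100.
n = log₂(5.100) = 2.350 half-value layers.
Thickness = 2.350 × 4.72 cm = 11.09 cm.

11.1 cm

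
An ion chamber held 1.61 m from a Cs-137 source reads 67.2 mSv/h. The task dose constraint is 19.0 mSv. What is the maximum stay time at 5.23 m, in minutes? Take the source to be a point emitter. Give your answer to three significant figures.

Applying the 1/r² law, rate at 5.23 m:
(1.61/5.23)² = 0.09477, so 67.2 × 0.09477 = 6.369 mSv/h.
Stay time = 19.0 mSv ÷ 6.369 mSv/h = 2.983 h = 179.0 min.

179 min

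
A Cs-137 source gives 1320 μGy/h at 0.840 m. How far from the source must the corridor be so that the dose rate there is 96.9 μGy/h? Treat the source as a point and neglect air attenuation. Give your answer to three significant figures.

Since intensity falls as 1/r², d₂ = d₁·√(I₁/I₂).
I₁/I₂ = 1320/96.9 = 13.62, so d₂ = 0.840 × √13.62 = 3.100 m.

3.10 m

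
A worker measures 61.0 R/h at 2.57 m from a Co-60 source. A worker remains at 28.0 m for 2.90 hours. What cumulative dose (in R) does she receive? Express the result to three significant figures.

Since intensity falls as 1/r², rate at 28.0 m:
61.0 × (2.57/28.0)² = 61.0 × 0.008425 = 0.5139 R/h.
Dose = rate × time = 0.5139 R/h × 2.900 h = 1.490 R.

1.49 R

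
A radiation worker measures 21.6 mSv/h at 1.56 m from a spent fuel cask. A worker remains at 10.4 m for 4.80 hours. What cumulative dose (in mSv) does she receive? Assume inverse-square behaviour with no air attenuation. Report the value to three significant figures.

Intensity scales as (d₁/d₂)², so rate at 10.4 m:
(1.56/10.4)² = 0.02250, so 21.6 × 0.02250 = 0.4860 mSv/h.
Dose = rate × time = 0.4860 mSv/h × 4.800 h = 2.333 mSv.

2.33 mSv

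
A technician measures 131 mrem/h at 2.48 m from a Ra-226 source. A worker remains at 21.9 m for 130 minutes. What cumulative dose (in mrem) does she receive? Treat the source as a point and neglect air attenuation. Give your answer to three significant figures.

Using I₁d₁² = I₂d₂², rate at 21.9 m:
(2.48/21.9)² = 0.01282, so 131 × 0.01282 = 1.679 mrem/h.
Dose = rate × time = 1.679 mrem/h × 2.167 h = 3.638 mrem.

3.64 mrem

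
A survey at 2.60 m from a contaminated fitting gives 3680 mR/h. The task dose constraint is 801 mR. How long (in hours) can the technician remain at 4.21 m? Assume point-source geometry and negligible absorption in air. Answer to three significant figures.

Applying the 1/r² law, rate at 4.21 m:
(2.60/4.21)² = 0.3814, so 3680 × 0.3814 = 1404 mR/h.
Stay time = 801 mR ÷ 1404 mR/h = 0.5705 h.

0.571 h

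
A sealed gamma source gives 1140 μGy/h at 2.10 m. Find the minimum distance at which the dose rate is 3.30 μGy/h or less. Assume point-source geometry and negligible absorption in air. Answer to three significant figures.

By the inverse-square law, d₂ = d₁·√(I₁/I₂).
I₁/I₂ = 1140/3.30 = 345.5, so d₂ = 2.10 × √345.5 = 39.03 m.

39.0 m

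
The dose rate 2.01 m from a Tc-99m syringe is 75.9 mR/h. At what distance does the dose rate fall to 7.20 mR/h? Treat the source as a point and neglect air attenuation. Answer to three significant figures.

6.53 m

By the inverse-square law, d₂ = d₁·√(I₁/I₂).
I₁/I₂ = 75.9/7.20 = 10.54, so d₂ = 2.01 × √10.54 = 6.526 m.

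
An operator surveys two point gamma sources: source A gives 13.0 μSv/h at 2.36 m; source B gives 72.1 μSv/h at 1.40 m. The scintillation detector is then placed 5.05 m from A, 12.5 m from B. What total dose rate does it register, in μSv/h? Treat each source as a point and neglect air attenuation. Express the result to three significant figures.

Each source contributes Iᵢ·(dᵢ/rᵢ)²; contributions add.
A: 13.0 × (2.36/5.05)² = 2.839 μSv/h
B: 72.1 × (1.40/12.5)² = 0.9044 μSv/h
Total = 2.839 + 0.9044 = 3.743 μSv/h.

3.74 μSv/h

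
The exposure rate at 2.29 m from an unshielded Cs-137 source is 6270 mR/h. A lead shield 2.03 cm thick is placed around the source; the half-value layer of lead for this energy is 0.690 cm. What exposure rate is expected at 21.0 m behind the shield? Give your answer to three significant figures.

9.70 mR/h

Distance alone: 6270 × (2.29/21.0)² = 6270 × 0.01189 = 74.55 mR/h.
Shield: 2.03/0.690 = 2.942 half-value layers → attenuation 2^(−2.942) = 0.1301.
Combined: 74.55 × 0.1301 = 9.699 mR/h.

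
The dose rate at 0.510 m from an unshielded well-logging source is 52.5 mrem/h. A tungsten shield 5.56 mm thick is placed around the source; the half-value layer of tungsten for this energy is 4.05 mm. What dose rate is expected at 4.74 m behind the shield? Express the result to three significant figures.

Distance alone: 52.5 × (0.510/4.74)² = 52.5 × 0.01158 = 0.6079 mrem/h.
Shield: 5.56/4.05 = 1.373 half-value layers → attenuation 2^(−1.373) = 0.3861.
Combined: 0.6079 × 0.3861 = 0.2347 mrem/h.

0.235 mrem/h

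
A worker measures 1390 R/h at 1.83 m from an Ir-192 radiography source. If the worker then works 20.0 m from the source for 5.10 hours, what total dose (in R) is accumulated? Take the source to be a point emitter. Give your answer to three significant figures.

59.4 R

By the inverse-square law, rate at 20.0 m:
1390 × (1.83/20.0)² = 1390 × 0.008372 = 11.64 R/h.
Dose = rate × time = 11.64 R/h × 5.100 h = 59.36 R.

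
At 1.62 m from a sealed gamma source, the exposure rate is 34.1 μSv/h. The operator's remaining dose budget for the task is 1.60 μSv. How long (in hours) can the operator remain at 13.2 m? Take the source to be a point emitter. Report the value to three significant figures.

Since intensity falls as 1/r², rate at 13.2 m:
(1.62/13.2)² = 0.01506, so 34.1 × 0.01506 = 0.5135 μSv/h.
Stay time = 1.60 μSv ÷ 0.5135 μSv/h = 3.116 h.

3.12 h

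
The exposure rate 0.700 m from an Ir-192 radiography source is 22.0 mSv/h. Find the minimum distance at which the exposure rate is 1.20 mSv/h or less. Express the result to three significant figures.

3.00 m

Since intensity falls as 1/r², d₂ = d₁·√(I₁/I₂).
I₁/I₂ = 22.0/1.20 = 18.33, so d₂ = 0.700 × √18.33 = 2.997 m.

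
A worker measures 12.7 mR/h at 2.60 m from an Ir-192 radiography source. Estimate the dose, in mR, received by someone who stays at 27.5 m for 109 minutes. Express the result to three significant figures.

Applying the 1/r² law, rate at 27.5 m:
(2.60/27.5)² = 0.008939, so 12.7 × 0.008939 = 0.1135 mR/h.
Dose = rate × time = 0.1135 mR/h × 1.817 h = 0.2062 mR.

0.206 mR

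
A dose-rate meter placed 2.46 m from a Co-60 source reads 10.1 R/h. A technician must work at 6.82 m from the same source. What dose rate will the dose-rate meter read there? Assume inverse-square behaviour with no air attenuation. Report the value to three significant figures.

Intensity scales as (d₁/d₂)², so scaling from 2.46 m to 6.82 m:
10.1 × (2.46/6.82)² = 10.1 × 0.1301 = 1.314 R/h.

1.31 R/h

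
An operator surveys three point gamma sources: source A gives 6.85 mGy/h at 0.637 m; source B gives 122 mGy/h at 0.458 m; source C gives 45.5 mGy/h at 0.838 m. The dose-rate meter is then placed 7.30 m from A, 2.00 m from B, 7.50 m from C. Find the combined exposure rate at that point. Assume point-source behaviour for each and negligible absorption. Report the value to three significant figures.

Each source contributes Iᵢ·(dᵢ/rᵢ)²; contributions add.
A: 6.85 × (0.637/7.30)² = 0.05216 mGy/h
B: 122 × (0.458/2.00)² = 6.398 mGy/h
C: 45.5 × (0.838/7.50)² = 0.5680 mGy/h
Total = 0.05216 + 6.398 + 0.5680 = 7.018 mGy/h.

7.02 mGy/h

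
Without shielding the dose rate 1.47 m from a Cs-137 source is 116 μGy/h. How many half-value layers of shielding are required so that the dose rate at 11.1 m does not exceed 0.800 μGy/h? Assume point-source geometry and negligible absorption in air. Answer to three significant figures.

1.35 half-value layers

At 11.1 m, distance alone gives (1.47/11.1)² = 0.01754, so 116 × 0.01754 = 2.035 μGy/h.
Further attenuation needed: 2.035/0.800 = 2.544.
n = log₂(2.544) = 1.347 half-value layers.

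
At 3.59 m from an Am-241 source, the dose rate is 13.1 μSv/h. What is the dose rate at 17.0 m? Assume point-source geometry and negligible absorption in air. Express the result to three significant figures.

Intensity scales as (d₁/d₂)², so the rate at 17.0 m is
(3.59/17.0)² = 0.04460, so 13.1 × 0.04460 = 0.5843 μSv/h.

0.584 μSv/h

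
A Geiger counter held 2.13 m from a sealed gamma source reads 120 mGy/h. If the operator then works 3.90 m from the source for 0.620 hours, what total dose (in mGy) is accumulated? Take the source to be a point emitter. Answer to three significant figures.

22.2 mGy

Using I₁d₁² = I₂d₂², rate at 3.90 m:
120 × (2.13/3.90)² = 120 × 0.2983 = 35.80 mGy/h.
Dose = rate × time = 35.80 mGy/h × 0.6200 h = 22.20 mGy.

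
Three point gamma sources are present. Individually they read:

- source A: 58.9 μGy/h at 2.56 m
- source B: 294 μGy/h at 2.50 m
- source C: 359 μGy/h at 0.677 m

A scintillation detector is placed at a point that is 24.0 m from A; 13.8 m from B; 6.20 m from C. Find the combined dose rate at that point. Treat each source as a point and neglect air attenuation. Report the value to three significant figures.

Each source contributes Iᵢ·(dᵢ/rᵢ)²; contributions add.
A: 58.9 × (2.56/24.0)² = 0.6702 μGy/h
B: 294 × (2.50/13.8)² = 9.649 μGy/h
C: 359 × (0.677/6.20)² = 4.280 μGy/h
Total = 0.6702 + 9.649 + 4.280 = 14.60 μGy/h.

14.6 μGy/h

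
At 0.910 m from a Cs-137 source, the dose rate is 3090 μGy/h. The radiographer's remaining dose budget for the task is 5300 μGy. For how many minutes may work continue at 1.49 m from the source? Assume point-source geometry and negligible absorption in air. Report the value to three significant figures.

276 min

Using I₁d₁² = I₂d₂², rate at 1.49 m:
(0.910/1.49)² = 0.3730, so 3090 × 0.3730 = 1153 μGy/h.
Stay time = 5300 μGy ÷ 1153 μGy/h = 4.597 h = 275.8 min.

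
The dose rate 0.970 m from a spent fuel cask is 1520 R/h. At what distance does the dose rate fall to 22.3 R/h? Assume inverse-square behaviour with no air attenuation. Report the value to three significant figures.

Intensity scales as (d₁/d₂)², so d₂ = d₁·√(I₁/I₂).
I₁/I₂ = 1520/22.3 = 68.16, so d₂ = 0.970 × √68.16 = 8.008 m.

8.01 m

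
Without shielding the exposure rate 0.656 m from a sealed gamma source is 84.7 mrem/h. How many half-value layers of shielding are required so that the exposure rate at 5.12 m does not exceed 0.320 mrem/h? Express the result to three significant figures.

At 5.12 m, distance alone gives 84.7 × (0.656/5.12)² = 84.7 × 0.01642 = 1.391 mrem/h.
Further attenuation needed: 1.391/0.320 = 4.347.
n = log₂(4.347) = 2.120 half-value layers.

2.12 half-value layers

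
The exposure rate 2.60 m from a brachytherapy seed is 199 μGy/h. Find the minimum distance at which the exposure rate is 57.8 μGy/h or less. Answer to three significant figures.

4.82 m

By the inverse-square law, d₂ = d₁·√(I₁/I₂).
I₁/I₂ = 199/57.8 = 3.443, so d₂ = 2.60 × √3.443 = 4.824 m.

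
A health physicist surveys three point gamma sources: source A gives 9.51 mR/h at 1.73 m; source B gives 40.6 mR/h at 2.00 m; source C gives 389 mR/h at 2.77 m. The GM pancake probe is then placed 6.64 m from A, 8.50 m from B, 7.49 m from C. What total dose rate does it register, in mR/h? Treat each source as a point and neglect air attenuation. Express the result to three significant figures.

Each source contributes Iᵢ·(dᵢ/rᵢ)²; contributions add.
A: 9.51 × (1.73/6.64)² = 0.6456 mR/h
B: 40.6 × (2.00/8.50)² = 2.248 mR/h
C: 389 × (2.77/7.49)² = 53.20 mR/h
Total = 0.6456 + 2.248 + 53.20 = 56.09 mR/h.

56.1 mR/h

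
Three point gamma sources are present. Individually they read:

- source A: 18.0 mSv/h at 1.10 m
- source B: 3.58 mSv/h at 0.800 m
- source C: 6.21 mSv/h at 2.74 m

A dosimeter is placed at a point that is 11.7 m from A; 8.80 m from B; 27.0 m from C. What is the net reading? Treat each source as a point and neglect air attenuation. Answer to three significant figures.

Each source contributes Iᵢ·(dᵢ/rᵢ)²; contributions add.
A: 18.0 × (1.10/11.7)² = 0.1591 mSv/h
B: 3.58 × (0.800/8.80)² = 0.02959 mSv/h
C: 6.21 × (2.74/27.0)² = 0.06395 mSv/h
Total = 0.1591 + 0.02959 + 0.06395 = 0.2526 mSv/h.

0.253 mSv/h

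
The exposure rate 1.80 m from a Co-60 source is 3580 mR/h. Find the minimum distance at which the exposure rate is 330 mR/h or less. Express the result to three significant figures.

5.93 m

Intensity scales as (d₁/d₂)², so d₂ = d₁·√(I₁/I₂).
I₁/I₂ = 3580/330 = 10.85, so d₂ = 1.80 × √10.85 = 5.929 m.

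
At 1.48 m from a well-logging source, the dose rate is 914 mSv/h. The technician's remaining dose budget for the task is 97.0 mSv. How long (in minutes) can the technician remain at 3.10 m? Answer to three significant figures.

Using I₁d₁² = I₂d₂², rate at 3.10 m:
(1.48/3.10)² = 0.2279, so 914 × 0.2279 = 208.3 mSv/h.
Stay time = 97.0 mSv ÷ 208.3 mSv/h = 0.4657 h = 27.94 min.

27.9 min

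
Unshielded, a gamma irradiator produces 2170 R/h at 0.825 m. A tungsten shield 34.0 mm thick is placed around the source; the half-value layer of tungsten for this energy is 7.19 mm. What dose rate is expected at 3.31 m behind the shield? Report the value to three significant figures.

5.08 R/h

Distance alone: 2170 × (0.825/3.31)² = 2170 × 0.06212 = 134.8 R/h.
Shield: 34.0/7.19 = 4.729 half-value layers → attenuation 2^(−4.729) = 0.03771.
Combined: 134.8 × 0.03771 = 5.083 R/h.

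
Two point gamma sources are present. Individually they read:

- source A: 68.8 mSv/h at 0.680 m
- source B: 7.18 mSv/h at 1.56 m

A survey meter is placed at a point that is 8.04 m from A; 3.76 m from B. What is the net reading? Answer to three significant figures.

Each source contributes Iᵢ·(dᵢ/rᵢ)²; contributions add.
A: 68.8 × (0.680/8.04)² = 0.4921 mSv/h
B: 7.18 × (1.56/3.76)² = 1.236 mSv/h
Total = 0.4921 + 1.236 = 1.728 mSv/h.

1.73 mSv/h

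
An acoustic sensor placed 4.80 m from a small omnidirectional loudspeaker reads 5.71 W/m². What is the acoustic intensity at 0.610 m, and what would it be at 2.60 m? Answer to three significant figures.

Using I₁d₁² = I₂d₂²,
At 0.610 m: 5.71 × (4.80/0.610)² = 5.71 × 61.92 = 353.6 W/m²
At 2.60 m: 353.6 × (0.610/2.60)² = 353.6 × 0.05504 = 19.46 W/m².

354 W/m²; 19.5 W/m²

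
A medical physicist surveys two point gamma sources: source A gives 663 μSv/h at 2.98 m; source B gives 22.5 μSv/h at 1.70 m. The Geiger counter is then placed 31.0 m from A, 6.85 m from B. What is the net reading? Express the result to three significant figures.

By superposition, sum each source's inverse-square contribution:
A: 663 × (2.98/31.0)² = 6.127 μSv/h
B: 22.5 × (1.70/6.85)² = 1.386 μSv/h
Total = 6.127 + 1.386 = 7.513 μSv/h.

7.51 μSv/h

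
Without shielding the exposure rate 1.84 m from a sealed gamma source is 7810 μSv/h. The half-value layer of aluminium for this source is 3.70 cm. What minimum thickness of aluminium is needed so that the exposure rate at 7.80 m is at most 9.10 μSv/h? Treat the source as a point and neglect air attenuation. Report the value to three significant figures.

20.6 cm

At 7.80 m, distance alone gives 7810 × (1.84/7.80)² = 7810 × 0.05565 = 434.6 μSv/h.
Further attenuation needed: 434.6/9.10 = 47.76.
n = log₂(47.76) = 5.578 half-value layers.
Thickness = 5.578 × 3.70 cm = 20.64 cm.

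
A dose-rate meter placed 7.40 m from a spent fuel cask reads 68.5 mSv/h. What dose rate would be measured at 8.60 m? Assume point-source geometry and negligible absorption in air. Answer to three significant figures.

50.7 mSv/h

Applying the 1/r² law, scaling from 7.40 m to 8.60 m:
(7.40/8.60)² = 0.7404, so 68.5 × 0.7404 = 50.72 mSv/h.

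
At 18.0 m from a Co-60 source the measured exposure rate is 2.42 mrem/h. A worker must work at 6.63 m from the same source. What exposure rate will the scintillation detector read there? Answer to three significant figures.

17.8 mrem/h

Intensity scales as (d₁/d₂)², so scaling from 18.0 m to 6.63 m:
(18.0/6.63)² = 7.371, so 2.42 × 7.371 = 17.84 mrem/h.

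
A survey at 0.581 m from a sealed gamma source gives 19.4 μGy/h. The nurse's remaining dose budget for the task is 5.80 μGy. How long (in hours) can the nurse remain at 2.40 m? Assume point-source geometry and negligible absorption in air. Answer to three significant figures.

Using I₁d₁² = I₂d₂², rate at 2.40 m:
(0.581/2.40)² = 0.05860, so 19.4 × 0.05860 = 1.137 μGy/h.
Stay time = 5.80 μGy ÷ 1.137 μGy/h = 5.101 h.

5.10 h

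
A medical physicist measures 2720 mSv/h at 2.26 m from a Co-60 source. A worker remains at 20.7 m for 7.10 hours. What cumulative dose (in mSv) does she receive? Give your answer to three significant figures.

Using I₁d₁² = I₂d₂², rate at 20.7 m:
(2.26/20.7)² = 0.01192, so 2720 × 0.01192 = 32.42 mSv/h.
Dose = rate × time = 32.42 mSv/h × 7.100 h = 230.2 mSv.

230 mSv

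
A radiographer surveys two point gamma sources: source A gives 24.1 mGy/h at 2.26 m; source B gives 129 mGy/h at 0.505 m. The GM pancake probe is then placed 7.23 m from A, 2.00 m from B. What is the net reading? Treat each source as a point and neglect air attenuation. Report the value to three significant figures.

By superposition, sum each source's inverse-square contribution:
A: 24.1 × (2.26/7.23)² = 2.355 mGy/h
B: 129 × (0.505/2.00)² = 8.225 mGy/h
Total = 2.355 + 8.225 = 10.58 mGy/h.

10.6 mGy/h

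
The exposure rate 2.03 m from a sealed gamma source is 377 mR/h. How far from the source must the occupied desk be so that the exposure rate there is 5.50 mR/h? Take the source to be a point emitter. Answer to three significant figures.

Using I₁d₁² = I₂d₂², d₂ = d₁·√(I₁/I₂).
I₁/I₂ = 377/5.50 = 68.55, so d₂ = 2.03 × √68.55 = 16.81 m.

16.8 m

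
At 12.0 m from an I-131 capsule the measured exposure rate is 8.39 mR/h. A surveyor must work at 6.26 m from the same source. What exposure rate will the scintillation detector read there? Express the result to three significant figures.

By the inverse-square law, scaling from 12.0 m to 6.26 m:
(12.0/6.26)² = 3.675, so 8.39 × 3.675 = 30.83 mR/h.

30.8 mR/h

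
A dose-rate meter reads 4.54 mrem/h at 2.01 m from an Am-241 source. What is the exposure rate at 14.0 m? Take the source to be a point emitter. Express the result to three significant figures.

By the inverse-square law, the rate at 14.0 m is
(2.01/14.0)² = 0.02061, so 4.54 × 0.02061 = 0.09357 mrem/h.

0.0936 mrem/h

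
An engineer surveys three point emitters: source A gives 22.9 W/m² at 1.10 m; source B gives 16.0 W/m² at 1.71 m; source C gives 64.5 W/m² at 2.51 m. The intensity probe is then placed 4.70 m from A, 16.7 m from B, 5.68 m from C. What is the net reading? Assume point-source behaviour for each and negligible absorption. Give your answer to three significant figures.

By superposition, sum each source's inverse-square contribution:
A: 22.9 × (1.10/4.70)² = 1.254 W/m²
B: 16.0 × (1.71/16.7)² = 0.1678 W/m²
C: 64.5 × (2.51/5.68)² = 12.60 W/m²
Total = 1.254 + 0.1678 + 12.60 = 14.02 W/m².

14.0 W/m²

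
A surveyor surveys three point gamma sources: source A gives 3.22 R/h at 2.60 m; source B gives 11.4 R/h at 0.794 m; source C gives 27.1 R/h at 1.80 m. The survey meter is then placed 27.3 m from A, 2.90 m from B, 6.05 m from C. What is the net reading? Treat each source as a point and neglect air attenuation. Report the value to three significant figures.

3.28 R/h

Each source contributes Iᵢ·(dᵢ/rᵢ)²; contributions add.
A: 3.22 × (2.60/27.3)² = 0.02921 R/h
B: 11.4 × (0.794/2.90)² = 0.8546 R/h
C: 27.1 × (1.80/6.05)² = 2.399 R/h
Total = 0.02921 + 0.8546 + 2.399 = 3.283 R/h.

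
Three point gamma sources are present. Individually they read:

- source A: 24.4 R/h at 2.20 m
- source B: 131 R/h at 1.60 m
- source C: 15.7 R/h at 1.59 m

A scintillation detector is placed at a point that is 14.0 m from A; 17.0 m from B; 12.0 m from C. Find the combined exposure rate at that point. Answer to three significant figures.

2.04 R/h

Each source contributes Iᵢ·(dᵢ/rᵢ)²; contributions add.
A: 24.4 × (2.20/14.0)² = 0.6025 R/h
B: 131 × (1.60/17.0)² = 1.160 R/h
C: 15.7 × (1.59/12.0)² = 0.2756 R/h
Total = 0.6025 + 1.160 + 0.2756 = 2.038 R/h.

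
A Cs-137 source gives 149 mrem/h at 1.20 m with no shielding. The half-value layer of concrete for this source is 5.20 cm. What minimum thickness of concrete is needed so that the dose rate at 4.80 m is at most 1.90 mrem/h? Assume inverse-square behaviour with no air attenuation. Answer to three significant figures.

11.9 cm

At 4.80 m, distance alone gives (1.20/4.80)² = 0.06250, so 149 × 0.06250 = 9.312 mrem/h.
Further attenuation needed: 9.312/1.90 = 4.901.
n = log₂(4.901) = 2.293 half-value layers.
Thickness = 2.293 × 5.20 cm = 11.92 cm.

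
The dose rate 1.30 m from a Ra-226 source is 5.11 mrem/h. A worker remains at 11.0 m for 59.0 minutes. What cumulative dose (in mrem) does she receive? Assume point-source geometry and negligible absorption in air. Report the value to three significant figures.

Applying the 1/r² law, rate at 11.0 m:
5.11 × (1.30/11.0)² = 5.11 × 0.01397 = 0.07139 mrem/h.
Dose = rate × time = 0.07139 mrem/h × 0.9833 h = 0.07020 mrem.

0.0702 mrem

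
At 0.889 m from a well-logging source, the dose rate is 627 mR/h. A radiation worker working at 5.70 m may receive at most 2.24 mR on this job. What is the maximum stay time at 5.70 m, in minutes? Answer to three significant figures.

8.81 min

Using I₁d₁² = I₂d₂², rate at 5.70 m:
627 × (0.889/5.70)² = 627 × 0.02433 = 15.25 mR/h.
Stay time = 2.24 mR ÷ 15.25 mR/h = 0.1469 h = 8.814 min.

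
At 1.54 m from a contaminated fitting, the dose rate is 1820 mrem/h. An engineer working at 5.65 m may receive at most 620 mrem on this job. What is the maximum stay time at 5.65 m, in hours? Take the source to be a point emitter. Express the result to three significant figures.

4.59 h

Applying the 1/r² law, rate at 5.65 m:
(1.54/5.65)² = 0.07429, so 1820 × 0.07429 = 135.2 mrem/h.
Stay time = 620 mrem ÷ 135.2 mrem/h = 4.586 h.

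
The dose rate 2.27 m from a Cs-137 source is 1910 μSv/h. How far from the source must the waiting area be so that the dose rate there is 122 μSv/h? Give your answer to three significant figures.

Applying the 1/r² law, d₂ = d₁·√(I₁/I₂).
I₁/I₂ = 1910/122 = 15.66, so d₂ = 2.27 × √15.66 = 8.983 m.

8.98 m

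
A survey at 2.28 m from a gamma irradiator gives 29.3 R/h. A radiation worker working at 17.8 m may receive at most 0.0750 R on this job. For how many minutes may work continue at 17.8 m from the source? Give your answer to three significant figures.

Using I₁d₁² = I₂d₂², rate at 17.8 m:
29.3 × (2.28/17.8)² = 29.3 × 0.01641 = 0.4808 R/h.
Stay time = 0.0750 R ÷ 0.4808 R/h = 0.1560 h = 9.360 min.

9.36 min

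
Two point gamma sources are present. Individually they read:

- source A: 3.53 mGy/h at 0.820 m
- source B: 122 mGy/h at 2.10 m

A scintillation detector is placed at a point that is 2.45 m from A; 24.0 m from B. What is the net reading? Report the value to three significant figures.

By superposition, sum each source's inverse-square contribution:
A: 3.53 × (0.820/2.45)² = 0.3954 mGy/h
B: 122 × (2.10/24.0)² = 0.9341 mGy/h
Total = 0.3954 + 0.9341 = 1.329 mGy/h.

1.33 mGy/h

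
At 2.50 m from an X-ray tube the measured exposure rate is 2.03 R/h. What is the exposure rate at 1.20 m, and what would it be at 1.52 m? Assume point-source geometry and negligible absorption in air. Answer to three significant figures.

8.81 R/h; 5.49 R/h

Since intensity falls as 1/r²,
At 1.20 m: (2.50/1.20)² = 4.340, so 2.03 × 4.340 = 8.810 R/h
At 1.52 m: (1.20/1.52)² = 0.6233, so 8.810 × 0.6233 = 5.491 R/h.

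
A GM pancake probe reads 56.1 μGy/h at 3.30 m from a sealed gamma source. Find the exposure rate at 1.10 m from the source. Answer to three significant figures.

505 μGy/h

Since intensity falls as 1/r², the rate at 1.10 m is
56.1 × (3.30/1.10)² = 56.1 × 9.000 = 504.9 μGy/h.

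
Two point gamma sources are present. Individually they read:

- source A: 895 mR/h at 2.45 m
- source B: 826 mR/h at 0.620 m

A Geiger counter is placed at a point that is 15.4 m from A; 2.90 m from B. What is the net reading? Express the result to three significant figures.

60.4 mR/h

By superposition, sum each source's inverse-square contribution:
A: 895 × (2.45/15.4)² = 22.65 mR/h
B: 826 × (0.620/2.90)² = 37.75 mR/h
Total = 22.65 + 37.75 = 60.40 mR/h.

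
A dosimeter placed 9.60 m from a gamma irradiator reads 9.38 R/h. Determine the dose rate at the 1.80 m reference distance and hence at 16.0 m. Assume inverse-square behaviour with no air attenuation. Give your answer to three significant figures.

By the inverse-square law,
At 1.80 m: 9.38 × (9.60/1.80)² = 9.38 × 28.44 = 266.8 R/h
At 16.0 m: 266.8 × (1.80/16.0)² = 266.8 × 0.01266 = 3.378 R/h.

267 R/h; 3.38 R/h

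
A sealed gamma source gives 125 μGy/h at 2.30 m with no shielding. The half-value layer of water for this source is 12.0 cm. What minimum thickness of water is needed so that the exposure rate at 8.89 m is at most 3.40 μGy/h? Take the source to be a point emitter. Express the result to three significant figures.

At 8.89 m, distance alone gives (2.30/8.89)² = 0.06693, so 125 × 0.06693 = 8.366 μGy/h.
Further attenuation needed: 8.366/3.40 = 2.461.
n = log₂(2.461) = 1.299 half-value layers.
Thickness = 1.299 × 12.0 cm = 15.59 cm.

15.6 cm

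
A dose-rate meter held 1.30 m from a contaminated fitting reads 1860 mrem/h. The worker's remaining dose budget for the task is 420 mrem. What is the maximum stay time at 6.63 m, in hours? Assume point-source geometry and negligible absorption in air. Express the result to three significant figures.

5.87 h

Applying the 1/r² law, rate at 6.63 m:
1860 × (1.30/6.63)² = 1860 × 0.03845 = 71.52 mrem/h.
Stay time = 420 mrem ÷ 71.52 mrem/h = 5.872 h.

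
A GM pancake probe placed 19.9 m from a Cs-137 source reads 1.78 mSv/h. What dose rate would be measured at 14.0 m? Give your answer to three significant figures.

Applying the 1/r² law, scaling from 19.9 m to 14.0 m:
(19.9/14.0)² = 2.020, so 1.78 × 2.020 = 3.596 mSv/h.

3.60 mSv/h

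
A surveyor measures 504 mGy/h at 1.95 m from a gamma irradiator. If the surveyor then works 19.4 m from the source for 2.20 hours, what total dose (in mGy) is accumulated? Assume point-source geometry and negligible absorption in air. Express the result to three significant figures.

Since intensity falls as 1/r², rate at 19.4 m:
504 × (1.95/19.4)² = 504 × 0.01010 = 5.090 mGy/h.
Dose = rate × time = 5.090 mGy/h × 2.200 h = 11.20 mGy.

11.2 mGy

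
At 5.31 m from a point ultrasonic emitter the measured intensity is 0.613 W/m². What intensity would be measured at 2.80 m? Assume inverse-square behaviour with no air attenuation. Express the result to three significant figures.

2.20 W/m²

Using I₁d₁² = I₂d₂², scaling from 5.31 m to 2.80 m:
0.613 × (5.31/2.80)² = 0.613 × 3.596 = 2.204 W/m².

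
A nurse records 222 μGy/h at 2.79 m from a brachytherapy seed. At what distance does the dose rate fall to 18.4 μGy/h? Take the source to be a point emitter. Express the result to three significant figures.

Applying the 1/r² law, d₂ = d₁·√(I₁/I₂).
I₁/I₂ = 222/18.4 = 12.07, so d₂ = 2.79 × √12.07 = 9.693 m.

9.69 m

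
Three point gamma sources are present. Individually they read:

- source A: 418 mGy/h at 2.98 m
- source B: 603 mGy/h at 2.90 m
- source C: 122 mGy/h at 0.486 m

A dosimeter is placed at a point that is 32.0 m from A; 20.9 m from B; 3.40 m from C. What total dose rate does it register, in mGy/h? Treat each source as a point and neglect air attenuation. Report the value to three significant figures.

By superposition, sum each source's inverse-square contribution:
A: 418 × (2.98/32.0)² = 3.625 mGy/h
B: 603 × (2.90/20.9)² = 11.61 mGy/h
C: 122 × (0.486/3.40)² = 2.493 mGy/h
Total = 3.625 + 11.61 + 2.493 = 17.73 mGy/h.

17.7 mGy/h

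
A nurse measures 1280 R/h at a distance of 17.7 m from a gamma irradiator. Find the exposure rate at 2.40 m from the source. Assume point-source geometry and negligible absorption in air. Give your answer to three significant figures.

By the inverse-square law, the rate at 2.40 m is
(17.7/2.40)² = 54.39, so 1280 × 54.39 = 69620 R/h.

69600 R/h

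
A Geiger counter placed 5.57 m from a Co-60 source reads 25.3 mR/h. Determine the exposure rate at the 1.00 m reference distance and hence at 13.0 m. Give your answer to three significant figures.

Using I₁d₁² = I₂d₂²,
At 1.00 m: 25.3 × (5.57/1.00)² = 25.3 × 31.02 = 784.8 mR/h
At 13.0 m: (1.00/13.0)² = 0.005917, so 784.8 × 0.005917 = 4.644 mR/h.

785 mR/h; 4.64 mR/h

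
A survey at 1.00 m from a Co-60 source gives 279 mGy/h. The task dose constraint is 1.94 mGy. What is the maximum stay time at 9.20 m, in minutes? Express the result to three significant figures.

Applying the 1/r² law, rate at 9.20 m:
(1.00/9.20)² = 0.01181, so 279 × 0.01181 = 3.295 mGy/h.
Stay time = 1.94 mGy ÷ 3.295 mGy/h = 0.5888 h = 35.33 min.

35.3 min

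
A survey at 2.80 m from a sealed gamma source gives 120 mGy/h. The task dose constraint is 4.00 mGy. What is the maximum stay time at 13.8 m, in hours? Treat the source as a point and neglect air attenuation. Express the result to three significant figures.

Applying the 1/r² law, rate at 13.8 m:
(2.80/13.8)² = 0.04117, so 120 × 0.04117 = 4.940 mGy/h.
Stay time = 4.00 mGy ÷ 4.940 mGy/h = 0.8097 h.

0.810 h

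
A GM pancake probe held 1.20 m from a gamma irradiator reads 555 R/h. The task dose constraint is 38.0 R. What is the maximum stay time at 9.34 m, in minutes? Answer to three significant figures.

249 min

Intensity scales as (d₁/d₂)², so rate at 9.34 m:
(1.20/9.34)² = 0.01651, so 555 × 0.01651 = 9.163 R/h.
Stay time = 38.0 R ÷ 9.163 R/h = 4.147 h = 248.8 min.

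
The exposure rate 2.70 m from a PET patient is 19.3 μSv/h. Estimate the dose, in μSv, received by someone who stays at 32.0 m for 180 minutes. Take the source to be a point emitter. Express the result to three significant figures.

Using I₁d₁² = I₂d₂², rate at 32.0 m:
19.3 × (2.70/32.0)² = 19.3 × 0.007119 = 0.1374 μSv/h.
Dose = rate × time = 0.1374 μSv/h × 3.000 h = 0.4122 μSv.

0.412 μSv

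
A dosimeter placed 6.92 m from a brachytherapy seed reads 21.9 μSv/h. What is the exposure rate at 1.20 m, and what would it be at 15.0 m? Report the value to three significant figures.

By the inverse-square law,
At 1.20 m: 21.9 × (6.92/1.20)² = 21.9 × 33.25 = 728.2 μSv/h
At 15.0 m: 728.2 × (1.20/15.0)² = 728.2 × 0.006400 = 4.660 μSv/h.

728 μSv/h; 4.66 μSv/h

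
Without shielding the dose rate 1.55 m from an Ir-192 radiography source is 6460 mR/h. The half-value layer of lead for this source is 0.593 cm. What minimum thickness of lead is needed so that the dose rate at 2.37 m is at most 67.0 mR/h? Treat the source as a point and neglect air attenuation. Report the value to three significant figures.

At 2.37 m, distance alone gives (1.55/2.37)² = 0.4277, so 6460 × 0.4277 = 2763 mR/h.
Further attenuation needed: 2763/67.0 = 41.24.
n = log₂(41.24) = 5.366 half-value layers.
Thickness = 5.366 × 0.593 cm = 3.182 cm.

3.18 cm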